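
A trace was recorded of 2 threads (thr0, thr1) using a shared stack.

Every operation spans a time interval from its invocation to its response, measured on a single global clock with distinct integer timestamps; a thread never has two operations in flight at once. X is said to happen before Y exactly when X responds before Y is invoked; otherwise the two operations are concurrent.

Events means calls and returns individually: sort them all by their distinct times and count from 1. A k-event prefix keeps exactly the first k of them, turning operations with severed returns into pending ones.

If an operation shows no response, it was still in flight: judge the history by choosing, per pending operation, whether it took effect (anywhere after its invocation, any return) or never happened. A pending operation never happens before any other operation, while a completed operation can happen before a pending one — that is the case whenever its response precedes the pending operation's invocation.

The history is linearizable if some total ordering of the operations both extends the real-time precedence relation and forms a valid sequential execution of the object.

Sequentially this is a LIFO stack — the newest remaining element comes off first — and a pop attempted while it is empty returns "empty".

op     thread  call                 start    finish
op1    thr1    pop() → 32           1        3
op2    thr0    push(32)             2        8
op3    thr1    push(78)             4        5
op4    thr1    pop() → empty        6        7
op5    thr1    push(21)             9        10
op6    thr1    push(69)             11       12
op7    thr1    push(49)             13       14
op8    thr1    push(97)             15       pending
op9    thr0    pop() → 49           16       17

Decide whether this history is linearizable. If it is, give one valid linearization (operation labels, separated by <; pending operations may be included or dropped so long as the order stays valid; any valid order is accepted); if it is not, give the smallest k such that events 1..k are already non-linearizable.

events 1..6 are fine; event 7 — the response of op4 at time 7 — makes the prefix non-linearizable
one real-time candidate order over the 3 completed operations — the stack replay rejects it
completion choices over the 1 pending operation (op2) were checked; none helps
one such order, op1, op3, op4 (pending dropped), breaks at step 1 where op1 pop() → 32 is illegal

not linearizable — minimal violating prefix: 7 events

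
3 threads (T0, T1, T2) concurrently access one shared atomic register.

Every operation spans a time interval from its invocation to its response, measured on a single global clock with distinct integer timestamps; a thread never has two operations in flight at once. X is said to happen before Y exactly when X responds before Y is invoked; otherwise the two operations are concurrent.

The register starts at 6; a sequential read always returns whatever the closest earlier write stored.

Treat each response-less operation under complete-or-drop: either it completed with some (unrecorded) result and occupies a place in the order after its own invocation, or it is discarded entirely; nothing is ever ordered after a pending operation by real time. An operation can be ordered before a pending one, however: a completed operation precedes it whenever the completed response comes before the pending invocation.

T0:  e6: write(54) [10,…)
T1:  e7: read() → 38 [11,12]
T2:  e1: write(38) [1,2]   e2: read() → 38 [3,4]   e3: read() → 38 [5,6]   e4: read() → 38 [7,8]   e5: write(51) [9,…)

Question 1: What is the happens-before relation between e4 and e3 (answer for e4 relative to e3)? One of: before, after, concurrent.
after

e4 spans [7,8], e3 spans [5,6]
resp(e3)=6 < inv(e4)=7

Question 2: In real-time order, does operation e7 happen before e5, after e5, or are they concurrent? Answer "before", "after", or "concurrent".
concurrent

e7 spans [11,12], e5 spans [9,…)
the intervals overlap in both directions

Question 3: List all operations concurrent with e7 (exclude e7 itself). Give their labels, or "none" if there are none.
e5, e6

e7 runs from 11 to 12; window-overlapping ops are concurrent
e1 [1,2]: before
e2 [3,4]: before
e3 [5,6]: before
e4 [7,8]: before
e5 [9,…): concurrent
e6 [10,…): concurrent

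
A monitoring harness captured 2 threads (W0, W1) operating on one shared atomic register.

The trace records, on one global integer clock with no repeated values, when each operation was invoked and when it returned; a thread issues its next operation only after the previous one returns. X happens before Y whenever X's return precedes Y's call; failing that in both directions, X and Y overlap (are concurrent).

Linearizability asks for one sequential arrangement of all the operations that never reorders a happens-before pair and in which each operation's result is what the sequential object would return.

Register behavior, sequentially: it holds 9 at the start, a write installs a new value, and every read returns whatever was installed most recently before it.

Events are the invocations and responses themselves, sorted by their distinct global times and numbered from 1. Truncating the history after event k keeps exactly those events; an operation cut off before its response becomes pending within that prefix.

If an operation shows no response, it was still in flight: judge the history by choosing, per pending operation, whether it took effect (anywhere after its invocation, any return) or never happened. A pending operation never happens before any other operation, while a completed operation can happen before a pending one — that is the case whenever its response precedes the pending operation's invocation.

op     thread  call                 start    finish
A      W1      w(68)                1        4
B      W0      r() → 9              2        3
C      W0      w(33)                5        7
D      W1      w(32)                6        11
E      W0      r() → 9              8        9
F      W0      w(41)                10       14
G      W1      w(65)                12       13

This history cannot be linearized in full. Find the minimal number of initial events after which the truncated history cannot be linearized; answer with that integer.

9

one valid order for events 1..8 is B, A, C:
1. B r() → 9, leaving value 9
2. A w(68), leaving value 68
3. C w(33), leaving value 33
include event 9 — E responding at 9 — and every candidate order breaks
no completion choice of the 1 pending operation (D) rescues it — every subset was tried
one such order, A, B, C, E (pending dropped), breaks at step 2 where B r() → 9 is illegal
one such order, B, A, C, E (pending dropped), breaks at step 4 where E r() → 9 is illegal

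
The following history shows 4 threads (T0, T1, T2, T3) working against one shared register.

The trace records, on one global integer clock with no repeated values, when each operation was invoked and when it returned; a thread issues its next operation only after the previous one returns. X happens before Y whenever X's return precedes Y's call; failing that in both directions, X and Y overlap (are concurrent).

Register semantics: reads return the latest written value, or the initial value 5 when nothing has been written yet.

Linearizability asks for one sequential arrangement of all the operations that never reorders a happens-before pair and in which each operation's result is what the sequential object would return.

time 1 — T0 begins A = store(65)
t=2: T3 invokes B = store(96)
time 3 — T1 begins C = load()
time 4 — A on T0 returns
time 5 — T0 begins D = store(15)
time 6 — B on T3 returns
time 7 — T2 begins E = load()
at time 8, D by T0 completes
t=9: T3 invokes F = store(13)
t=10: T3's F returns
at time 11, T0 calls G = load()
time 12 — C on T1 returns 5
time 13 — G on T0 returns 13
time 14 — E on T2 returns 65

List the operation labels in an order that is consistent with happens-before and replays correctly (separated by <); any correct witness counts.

C < B < A < E < D < F < G

1. C load() → 5, leaving value 5
2. B store(96), leaving value 96
3. A store(65), leaving value 65
4. E load() → 65, leaving value 65
5. D store(15), leaving value 15
6. F store(13), leaving value 13
7. G load() → 13, leaving value 13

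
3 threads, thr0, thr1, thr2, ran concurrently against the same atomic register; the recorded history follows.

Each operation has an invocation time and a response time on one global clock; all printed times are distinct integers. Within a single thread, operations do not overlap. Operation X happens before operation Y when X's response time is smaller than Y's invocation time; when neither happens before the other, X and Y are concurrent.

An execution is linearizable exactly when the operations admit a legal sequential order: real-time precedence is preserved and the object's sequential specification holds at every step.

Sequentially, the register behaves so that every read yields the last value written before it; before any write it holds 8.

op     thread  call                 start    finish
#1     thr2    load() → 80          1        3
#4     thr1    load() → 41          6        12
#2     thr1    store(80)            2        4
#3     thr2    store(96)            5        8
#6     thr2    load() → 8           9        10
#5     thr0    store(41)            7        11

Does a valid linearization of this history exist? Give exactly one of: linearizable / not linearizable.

not linearizable

prefix check: 1..9 passes, 1..10 fails once #6's time-10 response joins
2 orders of the 4 completed atomic register ops respect real time; none is legal
every completion of the 2 pending operations (#4, #5) was checked; none linearizes
sample order #1, #2, #3, #6 (pending dropped) stalls at step 1 — #1 load() → 80 has no legal effect
sample order #2, #1, #3, #6 (pending dropped) stalls at step 4 — #6 load() → 8 has no legal effect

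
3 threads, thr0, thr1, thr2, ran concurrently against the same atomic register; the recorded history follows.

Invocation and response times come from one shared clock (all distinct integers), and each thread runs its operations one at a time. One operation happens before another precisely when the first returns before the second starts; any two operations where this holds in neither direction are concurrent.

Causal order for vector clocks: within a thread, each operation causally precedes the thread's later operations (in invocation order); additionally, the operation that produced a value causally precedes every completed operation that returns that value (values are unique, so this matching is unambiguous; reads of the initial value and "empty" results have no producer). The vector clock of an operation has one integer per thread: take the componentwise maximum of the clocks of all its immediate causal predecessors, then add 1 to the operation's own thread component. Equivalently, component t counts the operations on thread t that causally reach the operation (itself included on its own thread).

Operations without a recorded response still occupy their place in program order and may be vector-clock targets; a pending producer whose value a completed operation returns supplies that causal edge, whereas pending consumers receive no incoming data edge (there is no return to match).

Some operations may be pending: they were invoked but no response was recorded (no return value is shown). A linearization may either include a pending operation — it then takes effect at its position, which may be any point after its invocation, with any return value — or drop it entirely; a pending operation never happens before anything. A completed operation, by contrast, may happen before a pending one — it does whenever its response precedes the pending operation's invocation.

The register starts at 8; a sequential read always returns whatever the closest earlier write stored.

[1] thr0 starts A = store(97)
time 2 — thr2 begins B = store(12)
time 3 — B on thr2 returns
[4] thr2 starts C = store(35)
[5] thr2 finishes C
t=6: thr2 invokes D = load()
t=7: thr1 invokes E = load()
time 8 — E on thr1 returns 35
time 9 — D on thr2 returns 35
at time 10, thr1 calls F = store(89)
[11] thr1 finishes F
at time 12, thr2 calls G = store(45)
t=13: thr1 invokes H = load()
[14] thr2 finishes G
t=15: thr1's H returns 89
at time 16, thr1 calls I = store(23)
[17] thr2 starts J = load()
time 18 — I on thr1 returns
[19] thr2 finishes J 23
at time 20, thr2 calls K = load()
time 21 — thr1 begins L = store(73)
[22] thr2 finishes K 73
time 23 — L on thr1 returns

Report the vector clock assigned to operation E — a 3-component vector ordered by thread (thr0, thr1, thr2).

no predecessors for B (invoked 2): thr2 increments from zero → (0, 0, 1)
no predecessors for A (invoked 1): thr0 increments from zero → (1, 0, 0)
VC(C, invoked at 4): max of VC(B)=(0, 0, 1), then +1 on thread thr2 → (0, 0, 2)
VC(D, invoked at 6): max of VC(C)=(0, 0, 2), then +1 on thread thr2 → (0, 0, 3)
VC(E, invoked at 7): max of VC(C)=(0, 0, 2), then +1 on thread thr1 → (0, 1, 2)
VC(G, invoked at 12): max of VC(D)=(0, 0, 3), then +1 on thread thr2 → (0, 0, 4)
VC(F, invoked at 10): max of VC(E)=(0, 1, 2), then +1 on thread thr1 → (0, 2, 2)
VC(H, invoked at 13): max of VC(F)=(0, 2, 2), then +1 on thread thr1 → (0, 3, 2)
VC(I, invoked at 16): max of VC(H)=(0, 3, 2), then +1 on thread thr1 → (0, 4, 2)
VC(L, invoked at 21): max of VC(I)=(0, 4, 2), then +1 on thread thr1 → (0, 5, 2)
VC(J, invoked at 17): max of VC(G)=(0, 0, 4), VC(I)=(0, 4, 2), then +1 on thread thr2 → (0, 4, 5)
VC(K, invoked at 20): max of VC(J)=(0, 4, 5), VC(L)=(0, 5, 2), then +1 on thread thr2 → (0, 5, 6)
target: VC(E) = (0, 1, 2)

(0, 1, 2)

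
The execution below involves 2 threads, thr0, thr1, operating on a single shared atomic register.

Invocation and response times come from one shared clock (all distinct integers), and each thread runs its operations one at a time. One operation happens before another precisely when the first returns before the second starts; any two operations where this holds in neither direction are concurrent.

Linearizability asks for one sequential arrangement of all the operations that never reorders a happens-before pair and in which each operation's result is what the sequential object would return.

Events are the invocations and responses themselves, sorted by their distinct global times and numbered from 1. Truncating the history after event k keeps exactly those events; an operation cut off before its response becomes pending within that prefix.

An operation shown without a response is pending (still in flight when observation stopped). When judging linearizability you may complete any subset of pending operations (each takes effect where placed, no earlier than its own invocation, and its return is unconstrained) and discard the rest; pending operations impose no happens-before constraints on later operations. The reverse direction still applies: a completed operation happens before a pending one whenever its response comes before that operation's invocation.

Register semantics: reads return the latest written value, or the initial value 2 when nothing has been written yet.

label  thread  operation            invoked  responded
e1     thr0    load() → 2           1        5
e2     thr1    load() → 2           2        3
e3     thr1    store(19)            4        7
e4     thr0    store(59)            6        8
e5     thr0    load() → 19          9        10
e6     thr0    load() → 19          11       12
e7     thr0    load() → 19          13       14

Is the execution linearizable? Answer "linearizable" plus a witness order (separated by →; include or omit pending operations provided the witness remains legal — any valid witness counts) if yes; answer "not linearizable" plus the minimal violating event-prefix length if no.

1. e1 load() → 2, leaving value 2
2. e2 load() → 2, leaving value 2
3. e4 store(59), leaving value 59
4. e3 store(19), leaving value 19
5. e5 load() → 19, leaving value 19
6. e6 load() → 19, leaving value 19
7. e7 load() → 19, leaving value 19

linearizable — witness: e1 → e2 → e4 → e3 → e5 → e6 → e7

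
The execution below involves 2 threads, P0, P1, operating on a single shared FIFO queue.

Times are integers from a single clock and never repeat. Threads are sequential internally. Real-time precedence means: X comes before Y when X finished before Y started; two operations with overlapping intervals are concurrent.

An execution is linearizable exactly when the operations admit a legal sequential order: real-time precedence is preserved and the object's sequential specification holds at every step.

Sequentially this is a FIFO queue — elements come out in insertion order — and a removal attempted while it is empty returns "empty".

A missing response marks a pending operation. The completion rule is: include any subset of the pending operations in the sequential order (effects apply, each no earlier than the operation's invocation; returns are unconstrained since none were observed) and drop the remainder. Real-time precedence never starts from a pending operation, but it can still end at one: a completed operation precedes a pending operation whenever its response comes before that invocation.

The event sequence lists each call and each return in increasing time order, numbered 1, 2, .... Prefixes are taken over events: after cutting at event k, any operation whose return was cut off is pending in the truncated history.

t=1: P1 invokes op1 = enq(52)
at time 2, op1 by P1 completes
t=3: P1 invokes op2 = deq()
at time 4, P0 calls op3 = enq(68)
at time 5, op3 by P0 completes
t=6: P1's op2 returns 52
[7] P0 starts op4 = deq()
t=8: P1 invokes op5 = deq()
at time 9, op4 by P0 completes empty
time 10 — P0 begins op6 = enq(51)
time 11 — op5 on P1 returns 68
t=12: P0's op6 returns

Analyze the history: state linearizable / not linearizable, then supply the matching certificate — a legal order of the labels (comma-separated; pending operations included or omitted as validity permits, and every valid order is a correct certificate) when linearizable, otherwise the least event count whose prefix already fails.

1. op1 enq(52), leaving queue <52>
2. op2 deq() → 52, leaving queue <>
3. op3 enq(68), leaving queue <68>
4. op5 deq() → 68, leaving queue <>
5. op4 deq() → empty, leaving queue <>
6. op6 enq(51), leaving queue <51>

linearizable — witness: op1, op2, op3, op5, op4, op6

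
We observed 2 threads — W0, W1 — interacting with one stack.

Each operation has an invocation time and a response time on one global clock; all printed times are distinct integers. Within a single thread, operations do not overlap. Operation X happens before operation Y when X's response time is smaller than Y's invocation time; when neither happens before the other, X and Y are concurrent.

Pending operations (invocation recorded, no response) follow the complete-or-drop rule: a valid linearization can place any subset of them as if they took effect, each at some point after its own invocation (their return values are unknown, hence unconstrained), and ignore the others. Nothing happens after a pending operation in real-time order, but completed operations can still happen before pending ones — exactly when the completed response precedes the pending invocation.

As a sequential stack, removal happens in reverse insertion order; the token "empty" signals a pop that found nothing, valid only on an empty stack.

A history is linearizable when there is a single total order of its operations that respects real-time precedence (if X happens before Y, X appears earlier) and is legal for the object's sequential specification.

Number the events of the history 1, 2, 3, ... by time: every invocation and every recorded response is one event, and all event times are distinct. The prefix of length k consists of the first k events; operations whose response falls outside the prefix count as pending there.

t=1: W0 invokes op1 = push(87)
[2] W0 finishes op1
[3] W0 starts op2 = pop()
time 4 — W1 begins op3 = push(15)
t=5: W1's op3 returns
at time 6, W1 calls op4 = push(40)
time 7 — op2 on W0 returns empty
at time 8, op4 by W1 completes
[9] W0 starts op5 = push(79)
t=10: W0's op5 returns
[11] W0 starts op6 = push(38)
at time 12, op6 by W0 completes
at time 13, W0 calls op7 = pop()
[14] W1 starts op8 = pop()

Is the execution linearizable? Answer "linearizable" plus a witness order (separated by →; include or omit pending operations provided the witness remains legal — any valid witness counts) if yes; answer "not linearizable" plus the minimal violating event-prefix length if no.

not linearizable — minimal violating prefix: 7 events

prefix check: 1..6 passes, 1..7 fails once op2's time-7 response joins
all 2 real-time-respecting orders fail — 3 completed stack operations, no legal replay
no completion choice of the 1 pending operation (op4) rescues it — every subset was tried
one such order, op1, op2, op3 (pending dropped), breaks at step 2 where op2 pop() → empty is illegal
one such order, op1, op3, op2 (pending dropped), breaks at step 3 where op2 pop() → empty is illegal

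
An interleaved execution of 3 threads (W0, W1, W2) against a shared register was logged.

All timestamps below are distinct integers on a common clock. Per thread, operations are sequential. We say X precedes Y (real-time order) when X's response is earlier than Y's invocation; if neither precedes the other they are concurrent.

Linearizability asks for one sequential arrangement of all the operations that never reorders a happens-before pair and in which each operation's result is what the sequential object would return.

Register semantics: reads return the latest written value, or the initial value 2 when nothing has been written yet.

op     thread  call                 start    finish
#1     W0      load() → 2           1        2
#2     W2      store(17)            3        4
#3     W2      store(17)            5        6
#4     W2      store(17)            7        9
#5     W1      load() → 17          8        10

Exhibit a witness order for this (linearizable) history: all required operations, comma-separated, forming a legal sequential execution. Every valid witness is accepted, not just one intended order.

#1, #2, #3, #4, #5

step 1: #1 load() → 2 — value 2
step 2: #2 store(17) — value 17
step 3: #3 store(17) — value 17
step 4: #4 store(17) — value 17
step 5: #5 load() → 17 — value 17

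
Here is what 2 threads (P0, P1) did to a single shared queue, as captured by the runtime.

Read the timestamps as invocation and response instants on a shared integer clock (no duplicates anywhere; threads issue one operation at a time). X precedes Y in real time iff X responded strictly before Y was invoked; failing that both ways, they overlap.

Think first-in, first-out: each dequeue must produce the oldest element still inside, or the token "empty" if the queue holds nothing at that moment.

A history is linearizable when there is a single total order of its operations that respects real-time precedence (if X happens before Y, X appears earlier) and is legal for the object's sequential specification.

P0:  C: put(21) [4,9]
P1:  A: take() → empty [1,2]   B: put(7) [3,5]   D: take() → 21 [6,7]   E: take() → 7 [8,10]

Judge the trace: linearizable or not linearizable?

one valid linearization: A, C, B, D, E
1. A take() → empty, leaving queue <>
2. C put(21), leaving queue <21>
3. B put(7), leaving queue <21,7>
4. D take() → 21, leaving queue <7>
5. E take() → 7, leaving queue <>

linearizable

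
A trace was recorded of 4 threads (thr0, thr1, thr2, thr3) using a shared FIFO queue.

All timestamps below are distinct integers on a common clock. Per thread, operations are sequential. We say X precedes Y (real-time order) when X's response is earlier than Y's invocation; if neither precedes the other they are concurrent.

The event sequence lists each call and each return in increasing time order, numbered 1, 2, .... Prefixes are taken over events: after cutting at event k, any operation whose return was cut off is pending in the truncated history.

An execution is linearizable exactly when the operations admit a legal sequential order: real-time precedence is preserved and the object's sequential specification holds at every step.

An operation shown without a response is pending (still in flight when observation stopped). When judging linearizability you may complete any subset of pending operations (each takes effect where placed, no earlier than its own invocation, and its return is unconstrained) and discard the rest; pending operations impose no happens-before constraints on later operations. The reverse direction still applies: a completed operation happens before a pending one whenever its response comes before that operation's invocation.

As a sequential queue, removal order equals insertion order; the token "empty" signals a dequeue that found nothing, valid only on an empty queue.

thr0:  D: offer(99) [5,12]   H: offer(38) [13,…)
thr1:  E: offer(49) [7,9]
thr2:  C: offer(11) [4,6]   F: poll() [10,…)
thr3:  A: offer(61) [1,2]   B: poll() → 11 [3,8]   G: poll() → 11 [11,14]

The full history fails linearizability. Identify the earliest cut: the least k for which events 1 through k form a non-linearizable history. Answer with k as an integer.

a valid linearization of events 1..7 exists, for instance A, B, C:
1. A offer(61), leaving queue <61>
2. B poll() (pending, included), leaving queue <>
3. C offer(11), leaving queue <11>
event 8 — B's response, time 8 — after it, nothing linearizes
completion choices over the 2 pending operations (D, E) were checked; none helps
sample order A, B, C (pending dropped) stalls at step 2 — B poll() → 11 has no legal effect
sample order A, C, B (pending dropped) stalls at step 3 — B poll() → 11 has no legal effect

8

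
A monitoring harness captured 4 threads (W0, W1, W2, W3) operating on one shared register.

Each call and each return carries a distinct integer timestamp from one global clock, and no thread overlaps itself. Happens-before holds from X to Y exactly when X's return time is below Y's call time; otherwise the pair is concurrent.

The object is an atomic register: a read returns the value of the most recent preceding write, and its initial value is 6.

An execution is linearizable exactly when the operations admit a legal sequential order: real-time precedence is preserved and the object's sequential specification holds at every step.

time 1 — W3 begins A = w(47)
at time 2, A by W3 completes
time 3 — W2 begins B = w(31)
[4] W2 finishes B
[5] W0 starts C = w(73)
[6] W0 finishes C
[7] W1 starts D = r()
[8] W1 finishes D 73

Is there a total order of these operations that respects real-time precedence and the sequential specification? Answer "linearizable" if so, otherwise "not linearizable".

a witness: A, B, C, D
step 1: A w(47) — value 47
step 2: B w(31) — value 31
step 3: C w(73) — value 73
step 4: D r() → 73 — value 73

linearizable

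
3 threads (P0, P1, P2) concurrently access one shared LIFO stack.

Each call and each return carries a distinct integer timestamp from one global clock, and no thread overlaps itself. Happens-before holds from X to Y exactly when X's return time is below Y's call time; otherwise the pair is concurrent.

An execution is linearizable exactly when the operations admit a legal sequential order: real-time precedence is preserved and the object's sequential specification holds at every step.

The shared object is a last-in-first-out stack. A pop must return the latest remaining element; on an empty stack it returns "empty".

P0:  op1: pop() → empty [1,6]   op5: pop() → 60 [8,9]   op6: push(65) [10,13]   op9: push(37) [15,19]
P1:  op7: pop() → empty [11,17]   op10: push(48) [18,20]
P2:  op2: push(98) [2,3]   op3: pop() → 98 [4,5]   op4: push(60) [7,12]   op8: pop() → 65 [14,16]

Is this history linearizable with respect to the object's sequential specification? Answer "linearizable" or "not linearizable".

witness order: op1, op2, op3, op4, op5, op6, op8, op7, op9, op10
step 1: op1 pop() → empty — stack <>
step 2: op2 push(98) — stack <98>
step 3: op3 pop() → 98 — stack <>
step 4: op4 push(60) — stack <60>
step 5: op5 pop() → 60 — stack <>
step 6: op6 push(65) — stack <65>
step 7: op8 pop() → 65 — stack <>
step 8: op7 pop() → empty — stack <>
step 9: op9 push(37) — stack <37>
step 10: op10 push(48) — stack <37,48>

linearizable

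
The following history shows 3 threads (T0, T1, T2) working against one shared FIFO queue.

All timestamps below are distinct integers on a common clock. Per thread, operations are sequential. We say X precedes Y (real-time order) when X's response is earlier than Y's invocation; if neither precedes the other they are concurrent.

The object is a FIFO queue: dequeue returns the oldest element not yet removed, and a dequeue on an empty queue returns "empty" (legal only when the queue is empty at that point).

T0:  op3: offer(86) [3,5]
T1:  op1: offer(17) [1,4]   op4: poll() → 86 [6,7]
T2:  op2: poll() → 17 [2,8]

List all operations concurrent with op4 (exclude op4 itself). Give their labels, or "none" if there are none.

op2

overlap test against op4 [6,7]: concurrent iff the interval meets 6..7
op1 [1,4]: before
op2 [2,8]: concurrent
op3 [3,5]: before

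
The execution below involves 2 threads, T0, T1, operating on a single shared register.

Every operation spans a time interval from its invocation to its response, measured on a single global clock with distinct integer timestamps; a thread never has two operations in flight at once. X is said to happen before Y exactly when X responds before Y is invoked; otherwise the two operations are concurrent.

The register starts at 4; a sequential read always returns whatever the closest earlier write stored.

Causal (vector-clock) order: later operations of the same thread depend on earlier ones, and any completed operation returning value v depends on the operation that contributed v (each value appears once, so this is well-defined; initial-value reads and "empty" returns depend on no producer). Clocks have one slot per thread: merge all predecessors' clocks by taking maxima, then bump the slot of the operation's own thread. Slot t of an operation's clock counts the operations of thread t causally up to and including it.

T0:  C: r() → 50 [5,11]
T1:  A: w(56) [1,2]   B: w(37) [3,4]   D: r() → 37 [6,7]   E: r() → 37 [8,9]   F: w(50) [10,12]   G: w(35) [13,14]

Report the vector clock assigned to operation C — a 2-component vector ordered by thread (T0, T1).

(1, 5)

A, invoked 1, has no incoming edges; only T1's bump applies → (0, 1)
B (invocation 3): componentwise max over VC(A)=(0, 1), +1 at T1, giving (0, 2)
D (invocation 6): componentwise max over VC(B)=(0, 2), +1 at T1, giving (0, 3)
E (invocation 8): componentwise max over VC(B)=(0, 2), VC(D)=(0, 3), +1 at T1, giving (0, 4)
F (invocation 10): componentwise max over VC(E)=(0, 4), +1 at T1, giving (0, 5)
G (invocation 13): componentwise max over VC(F)=(0, 5), +1 at T1, giving (0, 6)
C (invocation 5): componentwise max over VC(F)=(0, 5), +1 at T0, giving (1, 5)
target: VC(C) = (1, 5)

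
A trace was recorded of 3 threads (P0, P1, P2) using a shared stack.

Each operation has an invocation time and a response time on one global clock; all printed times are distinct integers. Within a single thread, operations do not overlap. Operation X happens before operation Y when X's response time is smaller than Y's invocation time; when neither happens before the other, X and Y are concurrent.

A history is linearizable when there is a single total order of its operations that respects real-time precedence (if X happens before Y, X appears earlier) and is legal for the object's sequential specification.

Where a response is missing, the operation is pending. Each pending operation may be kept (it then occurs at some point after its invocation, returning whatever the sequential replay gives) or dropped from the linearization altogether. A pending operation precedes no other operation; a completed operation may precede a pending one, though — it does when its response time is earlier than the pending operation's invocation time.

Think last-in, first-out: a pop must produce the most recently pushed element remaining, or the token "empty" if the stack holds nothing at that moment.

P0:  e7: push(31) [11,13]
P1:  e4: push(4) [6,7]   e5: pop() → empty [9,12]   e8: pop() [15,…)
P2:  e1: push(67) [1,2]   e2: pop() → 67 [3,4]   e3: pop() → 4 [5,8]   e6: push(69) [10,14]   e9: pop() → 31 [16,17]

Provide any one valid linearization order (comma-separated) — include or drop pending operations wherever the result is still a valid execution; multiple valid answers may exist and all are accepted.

step 1: e1 push(67) — stack <67>
step 2: e2 pop() → 67 — stack <>
step 3: e4 push(4) — stack <4>
step 4: e3 pop() → 4 — stack <>
step 5: e5 pop() → empty — stack <>
step 6: e6 push(69) — stack <69>
step 7: e7 push(31) — stack <69,31>
step 8: e9 pop() → 31 — stack <69>

e1, e2, e4, e3, e5, e6, e7, e9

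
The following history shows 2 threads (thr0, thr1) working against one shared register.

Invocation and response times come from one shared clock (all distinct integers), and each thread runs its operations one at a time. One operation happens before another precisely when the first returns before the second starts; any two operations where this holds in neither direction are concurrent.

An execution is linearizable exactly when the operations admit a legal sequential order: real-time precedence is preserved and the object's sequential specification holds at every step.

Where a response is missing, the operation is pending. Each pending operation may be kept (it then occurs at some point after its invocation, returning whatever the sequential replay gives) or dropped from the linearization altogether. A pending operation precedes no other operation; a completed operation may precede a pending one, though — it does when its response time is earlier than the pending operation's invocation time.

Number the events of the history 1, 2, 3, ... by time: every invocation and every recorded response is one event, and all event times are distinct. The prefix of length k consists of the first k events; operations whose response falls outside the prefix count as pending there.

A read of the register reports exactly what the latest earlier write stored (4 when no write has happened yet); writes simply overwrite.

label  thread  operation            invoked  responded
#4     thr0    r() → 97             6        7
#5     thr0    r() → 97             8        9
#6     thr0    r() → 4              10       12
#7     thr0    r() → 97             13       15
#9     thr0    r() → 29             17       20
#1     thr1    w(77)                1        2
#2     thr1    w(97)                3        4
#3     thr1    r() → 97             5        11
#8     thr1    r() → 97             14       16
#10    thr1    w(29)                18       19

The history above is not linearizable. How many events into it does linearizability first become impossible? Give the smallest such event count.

12

a valid linearization of events 1..11 exists, for instance #1, #2, #3, #4, #5:
1. #1 w(77), leaving value 77
2. #2 w(97), leaving value 97
3. #3 r() → 97, leaving value 97
4. #4 r() → 97, leaving value 97
5. #5 r() → 97, leaving value 97
with event 12 included (#6 responding at time 12), all real-time-consistent orders fail
e.g. #1, #2, #3, #4, #5, #6: illegal at step 6, since #6 r() → 4 cannot apply there
e.g. #1, #2, #4, #3, #5, #6: illegal at step 6, since #6 r() → 4 cannot apply there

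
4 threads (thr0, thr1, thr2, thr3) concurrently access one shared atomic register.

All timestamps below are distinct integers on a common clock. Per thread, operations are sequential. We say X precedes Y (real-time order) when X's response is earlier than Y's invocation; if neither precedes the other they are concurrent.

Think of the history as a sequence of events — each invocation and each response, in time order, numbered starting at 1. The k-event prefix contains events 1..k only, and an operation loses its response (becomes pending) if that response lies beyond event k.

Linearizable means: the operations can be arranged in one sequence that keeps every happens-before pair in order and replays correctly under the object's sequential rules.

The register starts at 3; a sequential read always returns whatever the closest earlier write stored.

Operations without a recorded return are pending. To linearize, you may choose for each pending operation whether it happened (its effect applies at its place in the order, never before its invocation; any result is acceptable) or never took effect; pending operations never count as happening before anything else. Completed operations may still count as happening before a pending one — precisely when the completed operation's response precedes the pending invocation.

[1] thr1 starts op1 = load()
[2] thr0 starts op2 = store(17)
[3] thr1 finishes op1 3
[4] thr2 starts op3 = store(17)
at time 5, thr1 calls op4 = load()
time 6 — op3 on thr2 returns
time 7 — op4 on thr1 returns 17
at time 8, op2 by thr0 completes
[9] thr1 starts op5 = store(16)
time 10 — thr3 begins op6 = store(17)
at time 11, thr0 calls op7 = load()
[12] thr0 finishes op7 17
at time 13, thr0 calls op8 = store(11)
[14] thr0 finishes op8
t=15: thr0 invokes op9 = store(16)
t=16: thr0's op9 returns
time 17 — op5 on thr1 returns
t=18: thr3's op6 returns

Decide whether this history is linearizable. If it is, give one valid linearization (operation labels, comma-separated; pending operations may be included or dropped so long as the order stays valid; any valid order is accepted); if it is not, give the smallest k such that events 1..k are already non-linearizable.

1. op1 load() → 3, leaving value 3
2. op2 store(17), leaving value 17
3. op3 store(17), leaving value 17
4. op4 load() → 17, leaving value 17
5. op5 store(16), leaving value 16
6. op6 store(17), leaving value 17
7. op7 load() → 17, leaving value 17
8. op8 store(11), leaving value 11
9. op9 store(16), leaving value 16

linearizable — witness: op1, op2, op3, op4, op5, op6, op7, op8, op9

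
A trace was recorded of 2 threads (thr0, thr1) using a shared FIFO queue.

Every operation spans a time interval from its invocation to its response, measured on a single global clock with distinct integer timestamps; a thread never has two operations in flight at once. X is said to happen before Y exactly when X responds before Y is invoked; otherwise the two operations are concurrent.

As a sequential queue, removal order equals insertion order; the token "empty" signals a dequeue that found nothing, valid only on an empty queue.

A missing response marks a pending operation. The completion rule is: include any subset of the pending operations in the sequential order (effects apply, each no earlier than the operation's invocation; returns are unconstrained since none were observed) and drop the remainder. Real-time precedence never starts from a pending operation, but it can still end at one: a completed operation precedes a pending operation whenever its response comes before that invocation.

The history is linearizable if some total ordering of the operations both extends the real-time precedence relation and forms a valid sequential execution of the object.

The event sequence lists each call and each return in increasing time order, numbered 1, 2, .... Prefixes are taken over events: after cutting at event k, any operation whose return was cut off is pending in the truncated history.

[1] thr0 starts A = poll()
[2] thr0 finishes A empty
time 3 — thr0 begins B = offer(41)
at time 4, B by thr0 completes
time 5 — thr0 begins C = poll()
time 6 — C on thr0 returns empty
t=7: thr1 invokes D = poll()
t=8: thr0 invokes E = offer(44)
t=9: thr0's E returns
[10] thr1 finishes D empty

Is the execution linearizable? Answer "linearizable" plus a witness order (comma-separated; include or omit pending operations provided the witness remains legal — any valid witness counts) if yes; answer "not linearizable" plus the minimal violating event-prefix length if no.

already the first 6 events (up to C's response at time 6) admit no linearization; the first 5 still do
exhaustive check: the 3 completed FIFO queue ops admit one real-time order; illegal
one such order, A, B, C, breaks at step 3 where C poll() → empty is illegal

not linearizable — minimal violating prefix: 6 events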